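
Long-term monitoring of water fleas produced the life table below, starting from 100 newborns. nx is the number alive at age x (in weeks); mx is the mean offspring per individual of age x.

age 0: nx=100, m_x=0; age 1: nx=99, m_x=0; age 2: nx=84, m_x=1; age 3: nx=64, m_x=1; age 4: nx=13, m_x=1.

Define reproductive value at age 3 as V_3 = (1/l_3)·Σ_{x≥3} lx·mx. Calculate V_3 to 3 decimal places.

lx = nx/n0 = nx/100: 1, 0.99, 0.84, 0.64, 0.13
lx·mx for x ≥ 3: 0.64, 0.13 → sum = 0.77
V_3 = 0.77 / l_3 = 0.77 / 0.64 = 1.203125 → 1.203

1.203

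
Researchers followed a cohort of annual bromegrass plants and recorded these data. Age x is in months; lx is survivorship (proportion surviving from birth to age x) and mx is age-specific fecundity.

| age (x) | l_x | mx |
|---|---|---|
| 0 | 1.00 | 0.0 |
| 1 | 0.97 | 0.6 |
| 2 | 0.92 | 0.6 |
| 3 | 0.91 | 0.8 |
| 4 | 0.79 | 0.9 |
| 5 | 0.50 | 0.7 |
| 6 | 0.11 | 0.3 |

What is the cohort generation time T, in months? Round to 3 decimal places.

2.930

lx·mx: 0, 0.582, 0.552, 0.728, 0.711, 0.35, 0.033 → R0 = 2.956
x·lx·mx: 0, 0.582, 1.104, 2.184, 2.844, 1.75, 0.198 → Σ = 8.662
T = 8.662 / 2.956 = 2.930311… → 2.930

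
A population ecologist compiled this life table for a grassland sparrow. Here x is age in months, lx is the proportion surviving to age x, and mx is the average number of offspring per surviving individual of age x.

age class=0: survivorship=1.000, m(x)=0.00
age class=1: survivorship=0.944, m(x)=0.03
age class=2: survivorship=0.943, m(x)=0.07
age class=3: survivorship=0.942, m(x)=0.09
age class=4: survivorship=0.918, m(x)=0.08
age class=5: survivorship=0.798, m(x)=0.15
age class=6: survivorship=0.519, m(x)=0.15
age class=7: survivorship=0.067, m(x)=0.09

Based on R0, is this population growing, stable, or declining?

declining

R0 = Σ lx·mx = 0 + 0.02832 + 0.06601 + 0.08478 + 0.07344 + 0.1197 + 0.07785 + 0.00603 = 0.45613
R0 < 1, so the population is declining.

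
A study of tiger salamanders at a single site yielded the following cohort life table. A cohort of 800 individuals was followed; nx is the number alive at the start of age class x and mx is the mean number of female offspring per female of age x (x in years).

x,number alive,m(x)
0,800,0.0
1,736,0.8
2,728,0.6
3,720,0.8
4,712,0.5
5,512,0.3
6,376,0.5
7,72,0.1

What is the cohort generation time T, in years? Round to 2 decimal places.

lx = nx/n0 = nx/800: 1, 0.92, 0.91, 0.9, 0.89, 0.64, 0.47, 0.09
lx·mx: 0, 0.736, 0.546, 0.72, 0.445, 0.192, 0.235, 0.009 → R0 = 2.883
x·lx·mx: 0, 0.736, 1.092, 2.16, 1.78, 0.96, 1.41, 0.063 → Σ = 8.201
T = 8.201 / 2.883 = 2.844606… → 2.84

2.84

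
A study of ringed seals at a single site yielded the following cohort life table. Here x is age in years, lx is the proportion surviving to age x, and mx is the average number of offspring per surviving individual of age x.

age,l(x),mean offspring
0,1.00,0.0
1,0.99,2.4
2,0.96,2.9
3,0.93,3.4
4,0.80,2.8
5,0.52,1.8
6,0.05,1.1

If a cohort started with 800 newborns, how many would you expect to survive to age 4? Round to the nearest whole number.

640

Expected survivors = N0 · l_4 = 800 × 0.80 = 640 → 640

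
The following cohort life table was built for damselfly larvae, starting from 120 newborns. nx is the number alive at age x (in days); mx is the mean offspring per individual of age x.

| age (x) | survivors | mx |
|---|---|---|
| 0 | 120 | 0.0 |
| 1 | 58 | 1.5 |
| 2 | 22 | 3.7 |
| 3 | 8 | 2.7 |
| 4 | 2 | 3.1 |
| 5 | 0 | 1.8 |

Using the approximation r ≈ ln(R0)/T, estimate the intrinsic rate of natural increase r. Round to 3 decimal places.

lx = nx/n0 = nx/120: 1, 0.48333…, 0.18333…, 0.06667…, 0.01667…, 0
R0 = Σ lx·mx = 0 + 0.725… + 0.67833… + 0.18… + 0.05167… + 0 = 1.635…
Σ x·lx·mx = 2.828333…; T = 2.828333…/1.635… = 1.72987…
r ≈ ln(R0)/T = ln(1.635…)/1.72987… = 0.28421… → 0.284

0.284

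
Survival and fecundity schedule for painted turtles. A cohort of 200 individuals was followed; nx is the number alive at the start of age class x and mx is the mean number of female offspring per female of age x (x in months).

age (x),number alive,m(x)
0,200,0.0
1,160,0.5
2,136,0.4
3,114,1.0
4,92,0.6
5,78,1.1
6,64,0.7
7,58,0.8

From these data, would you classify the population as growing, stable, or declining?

lx = nx/n0 = nx/200: 1, 0.8, 0.68, 0.57, 0.46, 0.39, 0.32, 0.29
R0 = Σ lx·mx = 0 + 0.4 + 0.272 + 0.57 + 0.276 + 0.429 + 0.224 + 0.232 = 2.403
R0 > 1, so the population is growing.

growing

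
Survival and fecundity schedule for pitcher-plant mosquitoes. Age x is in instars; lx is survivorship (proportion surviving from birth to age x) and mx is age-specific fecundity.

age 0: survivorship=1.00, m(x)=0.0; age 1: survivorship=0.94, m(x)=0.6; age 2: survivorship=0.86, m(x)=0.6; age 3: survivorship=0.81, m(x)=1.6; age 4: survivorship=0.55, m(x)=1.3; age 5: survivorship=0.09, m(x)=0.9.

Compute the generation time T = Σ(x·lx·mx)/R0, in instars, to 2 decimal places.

2.76

lx·mx: 0, 0.564, 0.516, 1.296, 0.715, 0.081 → R0 = 3.172
x·lx·mx: 0, 0.564, 1.032, 3.888, 2.86, 0.405 → Σ = 8.749
T = 8.749 / 3.172 = 2.758197… → 2.76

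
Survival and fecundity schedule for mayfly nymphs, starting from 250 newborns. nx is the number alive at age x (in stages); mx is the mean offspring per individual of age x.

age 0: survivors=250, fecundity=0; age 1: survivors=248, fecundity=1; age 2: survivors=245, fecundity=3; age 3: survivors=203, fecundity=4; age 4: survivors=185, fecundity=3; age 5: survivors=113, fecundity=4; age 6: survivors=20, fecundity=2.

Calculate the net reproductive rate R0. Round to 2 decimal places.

11.37

lx = nx/n0 = nx/250: 1, 0.992, 0.98, 0.812, 0.74, 0.452, 0.08
lx·mx by age: 0, 0.992, 2.94, 3.248, 2.22, 1.808, 0.16
R0 = Σ lx·mx = 11.368 → 11.37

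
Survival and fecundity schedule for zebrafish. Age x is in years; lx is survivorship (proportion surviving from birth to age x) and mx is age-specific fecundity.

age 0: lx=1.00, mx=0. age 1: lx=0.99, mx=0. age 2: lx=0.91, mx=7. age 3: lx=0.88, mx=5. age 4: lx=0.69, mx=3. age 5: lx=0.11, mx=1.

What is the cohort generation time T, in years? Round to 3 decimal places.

lx·mx: 0, 0, 6.37, 4.4, 2.07, 0.11 → R0 = 12.95
x·lx·mx: 0, 0, 12.74, 13.2, 8.28, 0.55 → Σ = 34.77
T = 34.77 / 12.95 = 2.684942… → 2.685

2.685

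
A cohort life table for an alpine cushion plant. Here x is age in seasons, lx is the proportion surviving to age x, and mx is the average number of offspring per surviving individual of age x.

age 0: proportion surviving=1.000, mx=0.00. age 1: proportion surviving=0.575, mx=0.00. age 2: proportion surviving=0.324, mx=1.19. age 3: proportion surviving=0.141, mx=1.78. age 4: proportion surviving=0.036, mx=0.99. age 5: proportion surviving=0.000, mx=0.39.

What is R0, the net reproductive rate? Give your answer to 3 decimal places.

lx·mx by age: 0, 0, 0.38556, 0.25098, 0.03564, 0
R0 = Σ lx·mx = 0.67218 → 0.672

0.672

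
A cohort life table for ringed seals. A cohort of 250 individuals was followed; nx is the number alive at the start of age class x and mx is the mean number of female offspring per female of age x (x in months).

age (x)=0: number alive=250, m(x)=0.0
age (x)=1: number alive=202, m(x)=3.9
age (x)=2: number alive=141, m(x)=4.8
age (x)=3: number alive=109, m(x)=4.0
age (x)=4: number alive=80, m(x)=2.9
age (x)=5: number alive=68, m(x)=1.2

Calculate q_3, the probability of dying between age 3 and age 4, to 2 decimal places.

0.27

lx = nx/n0 = nx/250: 1, 0.808, 0.564, 0.436, 0.32, 0.272
q_3 = (l_3 − l_4) / l_3 = (0.436 − 0.32) / 0.436
     = 0.116 / 0.436 = 0.266055… → 0.27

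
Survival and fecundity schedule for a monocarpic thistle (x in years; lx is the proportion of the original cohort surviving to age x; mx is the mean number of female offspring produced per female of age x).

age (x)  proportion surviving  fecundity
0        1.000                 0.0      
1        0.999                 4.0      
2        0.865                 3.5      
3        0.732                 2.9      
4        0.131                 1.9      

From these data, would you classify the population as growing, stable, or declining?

growing

R0 = Σ lx·mx = 0 + 3.996 + 3.0275 + 2.1228 + 0.2489 = 9.3952
R0 > 1, so the population is growing.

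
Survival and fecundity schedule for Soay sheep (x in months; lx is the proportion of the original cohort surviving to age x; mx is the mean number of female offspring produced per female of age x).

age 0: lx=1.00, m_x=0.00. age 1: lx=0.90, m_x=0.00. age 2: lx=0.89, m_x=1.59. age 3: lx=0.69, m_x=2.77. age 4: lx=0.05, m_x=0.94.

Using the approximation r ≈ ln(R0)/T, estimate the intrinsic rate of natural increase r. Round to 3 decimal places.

R0 = Σ lx·mx = 0 + 0 + 1.4151 + 1.9113 + 0.047 = 3.3734
Σ x·lx·mx = 8.7521; T = 8.7521/3.3734 = 2.59444…
r ≈ ln(R0)/T = ln(3.3734)/2.59444… = 0.46866… → 0.469

0.469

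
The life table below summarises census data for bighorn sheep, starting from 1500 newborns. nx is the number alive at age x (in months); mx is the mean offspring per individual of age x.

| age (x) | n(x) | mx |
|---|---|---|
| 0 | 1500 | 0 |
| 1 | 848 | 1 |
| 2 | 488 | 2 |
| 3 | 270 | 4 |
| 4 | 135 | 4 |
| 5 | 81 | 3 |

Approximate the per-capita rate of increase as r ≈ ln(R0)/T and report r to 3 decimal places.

0.352

lx = nx/n0 = nx/1500: 1, 0.56533…, 0.32533…, 0.18, 0.09, 0.054
R0 = Σ lx·mx = 0 + 0.56533… + 0.65067… + 0.72 + 0.36 + 0.162 = 2.458…
Σ x·lx·mx = 6.276667…; T = 6.276667…/2.458… = 2.55357…
r ≈ ln(R0)/T = ln(2.458…)/2.55357… = 0.35219… → 0.352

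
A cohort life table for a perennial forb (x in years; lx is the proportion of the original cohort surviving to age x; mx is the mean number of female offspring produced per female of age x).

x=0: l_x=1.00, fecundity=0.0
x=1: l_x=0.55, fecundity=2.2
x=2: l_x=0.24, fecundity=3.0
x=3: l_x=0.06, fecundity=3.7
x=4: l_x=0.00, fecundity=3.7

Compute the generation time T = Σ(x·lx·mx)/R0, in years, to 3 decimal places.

1.541

lx·mx: 0, 1.21, 0.72, 0.222, 0 → R0 = 2.152
x·lx·mx: 0, 1.21, 1.44, 0.666, 0 → Σ = 3.316
T = 3.316 / 2.152 = 1.540892… → 1.541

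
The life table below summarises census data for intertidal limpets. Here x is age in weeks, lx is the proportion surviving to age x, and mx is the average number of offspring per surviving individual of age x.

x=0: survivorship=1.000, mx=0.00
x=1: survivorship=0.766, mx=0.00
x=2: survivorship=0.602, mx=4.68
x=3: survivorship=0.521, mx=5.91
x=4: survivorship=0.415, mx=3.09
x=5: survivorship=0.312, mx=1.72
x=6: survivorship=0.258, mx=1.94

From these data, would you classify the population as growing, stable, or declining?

growing

R0 = Σ lx·mx = 0 + 0 + 2.81736 + 3.07911 + 1.28235 + 0.53664 + 0.50052 = 8.21598
R0 > 1, so the population is growing.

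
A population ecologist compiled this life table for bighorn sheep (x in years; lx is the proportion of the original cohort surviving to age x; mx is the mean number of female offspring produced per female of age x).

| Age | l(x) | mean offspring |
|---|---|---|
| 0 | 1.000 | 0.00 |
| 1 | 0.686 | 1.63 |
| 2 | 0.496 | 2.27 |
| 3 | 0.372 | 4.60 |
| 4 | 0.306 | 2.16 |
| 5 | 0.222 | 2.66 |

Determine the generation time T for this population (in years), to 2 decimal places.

2.71

lx·mx: 0, 1.11818, 1.12592, 1.7112, 0.66096, 0.59052 → R0 = 5.20678
x·lx·mx: 0, 1.11818, 2.25184, 5.1336, 2.64384, 2.9526 → Σ = 14.10006
T = 14.10006 / 5.20678 = 2.708019… → 2.71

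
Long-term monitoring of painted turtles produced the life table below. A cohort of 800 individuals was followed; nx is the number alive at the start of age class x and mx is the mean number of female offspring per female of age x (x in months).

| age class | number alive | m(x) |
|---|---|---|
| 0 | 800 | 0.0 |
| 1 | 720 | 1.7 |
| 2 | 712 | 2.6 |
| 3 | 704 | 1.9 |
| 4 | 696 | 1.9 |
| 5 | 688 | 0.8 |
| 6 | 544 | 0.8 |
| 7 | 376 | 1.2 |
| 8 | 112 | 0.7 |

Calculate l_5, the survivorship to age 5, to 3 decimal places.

l_5 = n_5/n_0 = 688/800 = 0.86 → 0.860

0.860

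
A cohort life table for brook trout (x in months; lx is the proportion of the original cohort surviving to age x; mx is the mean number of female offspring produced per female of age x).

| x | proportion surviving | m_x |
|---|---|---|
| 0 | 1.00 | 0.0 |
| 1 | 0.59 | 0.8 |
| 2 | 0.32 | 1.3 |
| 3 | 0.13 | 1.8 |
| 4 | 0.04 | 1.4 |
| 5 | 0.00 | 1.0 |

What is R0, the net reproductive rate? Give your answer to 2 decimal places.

1.18

lx·mx by age: 0, 0.472, 0.416, 0.234, 0.056, 0
R0 = Σ lx·mx = 1.178 → 1.18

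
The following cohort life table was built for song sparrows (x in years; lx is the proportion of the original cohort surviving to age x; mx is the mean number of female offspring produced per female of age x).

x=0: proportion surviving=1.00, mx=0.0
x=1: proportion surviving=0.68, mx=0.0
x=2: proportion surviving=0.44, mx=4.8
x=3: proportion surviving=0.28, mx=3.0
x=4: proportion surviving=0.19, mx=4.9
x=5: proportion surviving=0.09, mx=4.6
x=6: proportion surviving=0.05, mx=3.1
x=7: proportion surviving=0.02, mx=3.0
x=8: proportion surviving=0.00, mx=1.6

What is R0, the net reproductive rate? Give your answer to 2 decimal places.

lx·mx by age: 0, 0, 2.112, 0.84, 0.931, 0.414, 0.155, 0.06, 0
R0 = Σ lx·mx = 4.512 → 4.51

4.51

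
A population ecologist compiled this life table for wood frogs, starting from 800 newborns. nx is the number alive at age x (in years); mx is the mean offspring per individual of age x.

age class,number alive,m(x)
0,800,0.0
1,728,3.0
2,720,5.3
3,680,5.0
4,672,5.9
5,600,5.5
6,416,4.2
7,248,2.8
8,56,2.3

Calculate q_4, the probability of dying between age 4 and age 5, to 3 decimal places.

0.107

lx = nx/n0 = nx/800: 1, 0.91, 0.9, 0.85, 0.84, 0.75, 0.52, 0.31, 0.07
q_4 = (l_4 − l_5) / l_4 = (0.84 − 0.75) / 0.84
     = 0.09 / 0.84 = 0.107143… → 0.107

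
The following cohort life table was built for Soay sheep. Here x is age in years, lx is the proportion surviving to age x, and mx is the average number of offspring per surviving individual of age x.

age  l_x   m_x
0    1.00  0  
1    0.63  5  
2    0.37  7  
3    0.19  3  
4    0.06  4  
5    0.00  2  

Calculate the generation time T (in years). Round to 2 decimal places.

1.68

lx·mx: 0, 3.15, 2.59, 0.57, 0.24, 0 → R0 = 6.55
x·lx·mx: 0, 3.15, 5.18, 1.71, 0.96, 0 → Σ = 11
T = 11 / 6.55 = 1.679389… → 1.68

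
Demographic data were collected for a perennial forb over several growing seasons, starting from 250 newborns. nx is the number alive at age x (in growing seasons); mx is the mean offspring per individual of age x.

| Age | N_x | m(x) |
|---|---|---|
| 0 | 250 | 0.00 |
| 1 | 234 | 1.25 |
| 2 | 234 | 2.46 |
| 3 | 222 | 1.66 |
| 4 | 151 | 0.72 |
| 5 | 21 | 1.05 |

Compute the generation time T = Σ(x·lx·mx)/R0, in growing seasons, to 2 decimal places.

lx = nx/n0 = nx/250: 1, 0.936, 0.936, 0.888, 0.604, 0.084
lx·mx: 0, 1.17, 2.30256, 1.47408, 0.43488, 0.0882 → R0 = 5.46972
x·lx·mx: 0, 1.17, 4.60512, 4.42224, 1.73952, 0.441 → Σ = 12.37788
T = 12.37788 / 5.46972 = 2.262982… → 2.26

2.26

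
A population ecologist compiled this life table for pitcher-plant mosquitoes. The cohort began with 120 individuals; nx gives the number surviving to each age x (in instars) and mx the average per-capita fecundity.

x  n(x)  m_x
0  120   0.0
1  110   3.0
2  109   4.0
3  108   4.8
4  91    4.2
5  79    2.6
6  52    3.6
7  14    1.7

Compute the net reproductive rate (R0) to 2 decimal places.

17.36

lx = nx/n0 = nx/120: 1, 0.91667…, 0.90833…, 0.9, 0.75833…, 0.65833…, 0.43333…, 0.11667…
lx·mx by age: 0, 2.75…, 3.633333…, 4.32, 3.185…, 1.711667…, 1.56…, 0.198333…
R0 = Σ lx·mx = 17.358333… → 17.36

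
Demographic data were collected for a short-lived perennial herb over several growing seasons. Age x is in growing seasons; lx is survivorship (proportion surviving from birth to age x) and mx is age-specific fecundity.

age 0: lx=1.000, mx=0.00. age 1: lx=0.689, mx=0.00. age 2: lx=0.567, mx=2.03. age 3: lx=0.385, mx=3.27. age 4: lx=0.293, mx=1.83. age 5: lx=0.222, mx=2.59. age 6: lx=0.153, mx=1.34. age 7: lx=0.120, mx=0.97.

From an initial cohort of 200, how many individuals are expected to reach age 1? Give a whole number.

Expected survivors = N0 · l_1 = 200 × 0.689 = 137.8 → 138

138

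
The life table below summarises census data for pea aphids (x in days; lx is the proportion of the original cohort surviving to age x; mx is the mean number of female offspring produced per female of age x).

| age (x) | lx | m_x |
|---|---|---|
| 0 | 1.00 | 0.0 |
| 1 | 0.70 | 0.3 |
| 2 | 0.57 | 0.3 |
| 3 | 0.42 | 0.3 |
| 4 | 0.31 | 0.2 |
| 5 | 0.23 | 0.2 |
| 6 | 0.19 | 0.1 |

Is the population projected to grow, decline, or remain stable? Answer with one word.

R0 = Σ lx·mx = 0 + 0.21 + 0.171 + 0.126 + 0.062 + 0.046 + 0.019 = 0.634
R0 < 1, so the population is declining.

declining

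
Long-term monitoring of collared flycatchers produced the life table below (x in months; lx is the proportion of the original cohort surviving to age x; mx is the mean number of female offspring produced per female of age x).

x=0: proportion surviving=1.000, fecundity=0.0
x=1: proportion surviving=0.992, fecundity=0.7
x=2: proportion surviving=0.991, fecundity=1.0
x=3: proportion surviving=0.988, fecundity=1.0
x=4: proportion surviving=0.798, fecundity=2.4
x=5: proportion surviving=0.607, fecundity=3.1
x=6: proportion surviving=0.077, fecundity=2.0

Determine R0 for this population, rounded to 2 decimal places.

lx·mx by age: 0, 0.6944, 0.991, 0.988, 1.9152, 1.8817, 0.154
R0 = Σ lx·mx = 6.6243 → 6.62

6.62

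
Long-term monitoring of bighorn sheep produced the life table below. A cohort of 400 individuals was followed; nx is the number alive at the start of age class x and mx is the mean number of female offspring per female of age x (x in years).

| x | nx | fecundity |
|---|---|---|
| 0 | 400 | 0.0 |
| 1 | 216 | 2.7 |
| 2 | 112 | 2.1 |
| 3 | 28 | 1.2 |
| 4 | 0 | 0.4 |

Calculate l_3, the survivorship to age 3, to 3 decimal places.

0.070

l_3 = n_3/n_0 = 28/400 = 0.07 → 0.070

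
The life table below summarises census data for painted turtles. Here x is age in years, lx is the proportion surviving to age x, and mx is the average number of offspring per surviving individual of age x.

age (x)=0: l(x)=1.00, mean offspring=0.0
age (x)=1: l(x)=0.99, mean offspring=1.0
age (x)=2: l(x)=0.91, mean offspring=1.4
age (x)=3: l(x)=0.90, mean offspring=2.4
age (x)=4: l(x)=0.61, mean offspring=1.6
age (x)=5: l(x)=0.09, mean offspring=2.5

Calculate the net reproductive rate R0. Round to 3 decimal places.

5.625

lx·mx by age: 0, 0.99, 1.274, 2.16, 0.976, 0.225
R0 = Σ lx·mx = 5.625 → 5.625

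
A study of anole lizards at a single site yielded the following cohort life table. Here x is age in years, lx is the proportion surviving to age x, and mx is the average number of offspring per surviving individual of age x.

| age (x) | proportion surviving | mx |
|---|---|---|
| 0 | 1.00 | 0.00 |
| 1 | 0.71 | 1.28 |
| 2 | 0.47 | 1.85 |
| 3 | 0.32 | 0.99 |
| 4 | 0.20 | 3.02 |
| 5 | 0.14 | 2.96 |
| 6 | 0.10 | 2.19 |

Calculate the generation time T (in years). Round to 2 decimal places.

lx·mx: 0, 0.9088, 0.8695, 0.3168, 0.604, 0.4144, 0.219 → R0 = 3.3325
x·lx·mx: 0, 0.9088, 1.739, 0.9504, 2.416, 2.072, 1.314 → Σ = 9.4002
T = 9.4002 / 3.3325 = 2.820765… → 2.82

2.82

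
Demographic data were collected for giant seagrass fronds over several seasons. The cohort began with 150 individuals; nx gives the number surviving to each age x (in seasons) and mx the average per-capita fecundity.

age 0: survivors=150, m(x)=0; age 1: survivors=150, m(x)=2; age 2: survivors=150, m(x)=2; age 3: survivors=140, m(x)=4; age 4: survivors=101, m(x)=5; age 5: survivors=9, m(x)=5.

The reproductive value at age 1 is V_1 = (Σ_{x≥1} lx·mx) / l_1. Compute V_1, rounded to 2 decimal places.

11.40

lx = nx/n0 = nx/150: 1, 1, 1, 0.93333…, 0.67333…, 0.06
lx·mx for x ≥ 1: 2, 2, 3.733333…, 3.366667…, 0.3 → sum = 11.4…
V_1 = 11.4… / l_1 = 11.4… / 1 = 11.4… → 11.40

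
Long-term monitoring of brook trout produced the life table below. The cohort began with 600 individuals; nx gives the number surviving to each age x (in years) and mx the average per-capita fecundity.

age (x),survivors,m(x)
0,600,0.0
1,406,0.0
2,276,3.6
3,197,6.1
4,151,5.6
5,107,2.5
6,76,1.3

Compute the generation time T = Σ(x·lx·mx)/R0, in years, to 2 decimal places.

lx = nx/n0 = nx/600: 1, 0.67667…, 0.46, 0.32833…, 0.25167…, 0.17833…, 0.12667…
lx·mx: 0, 0, 1.656, 2.002833…, 1.409333…, 0.445833…, 0.164667… → R0 = 5.678667…
x·lx·mx: 0, 0, 3.312, 6.0085…, 5.637333…, 2.229167…, 0.988… → Σ = 18.175…
T = 18.175… / 5.678667… = 3.200575… → 3.20

3.20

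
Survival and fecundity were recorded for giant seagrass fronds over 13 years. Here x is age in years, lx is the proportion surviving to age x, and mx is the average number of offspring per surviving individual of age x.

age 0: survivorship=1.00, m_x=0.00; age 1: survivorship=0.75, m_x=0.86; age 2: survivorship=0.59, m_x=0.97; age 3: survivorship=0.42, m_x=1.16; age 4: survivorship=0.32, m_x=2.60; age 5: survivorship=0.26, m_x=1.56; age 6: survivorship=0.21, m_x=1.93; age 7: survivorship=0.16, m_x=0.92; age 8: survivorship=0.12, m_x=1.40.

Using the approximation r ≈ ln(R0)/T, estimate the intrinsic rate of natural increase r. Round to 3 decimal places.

0.354

R0 = Σ lx·mx = 0 + 0.645 + 0.5723 + 0.4872 + 0.832 + 0.4056 + 0.4053 + 0.1472 + 0.168 = 3.6626
Σ x·lx·mx = 13.4134; T = 13.4134/3.6626 = 3.66226…
r ≈ ln(R0)/T = ln(3.6626)/3.66226… = 0.35447… → 0.354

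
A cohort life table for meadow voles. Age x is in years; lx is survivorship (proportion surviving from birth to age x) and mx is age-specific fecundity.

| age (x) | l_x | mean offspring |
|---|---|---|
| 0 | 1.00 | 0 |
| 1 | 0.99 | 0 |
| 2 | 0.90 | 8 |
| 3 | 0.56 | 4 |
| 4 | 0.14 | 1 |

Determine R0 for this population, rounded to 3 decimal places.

9.580

lx·mx by age: 0, 0, 7.2, 2.24, 0.14
R0 = Σ lx·mx = 9.58 → 9.580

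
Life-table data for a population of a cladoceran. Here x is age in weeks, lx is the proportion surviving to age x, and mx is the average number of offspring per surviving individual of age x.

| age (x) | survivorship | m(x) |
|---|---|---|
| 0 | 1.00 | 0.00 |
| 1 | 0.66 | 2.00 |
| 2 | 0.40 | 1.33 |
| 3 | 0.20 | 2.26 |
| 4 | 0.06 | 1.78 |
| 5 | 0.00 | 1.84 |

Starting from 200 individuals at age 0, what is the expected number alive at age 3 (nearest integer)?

40

Expected survivors = N0 · l_3 = 200 × 0.20 = 40 → 40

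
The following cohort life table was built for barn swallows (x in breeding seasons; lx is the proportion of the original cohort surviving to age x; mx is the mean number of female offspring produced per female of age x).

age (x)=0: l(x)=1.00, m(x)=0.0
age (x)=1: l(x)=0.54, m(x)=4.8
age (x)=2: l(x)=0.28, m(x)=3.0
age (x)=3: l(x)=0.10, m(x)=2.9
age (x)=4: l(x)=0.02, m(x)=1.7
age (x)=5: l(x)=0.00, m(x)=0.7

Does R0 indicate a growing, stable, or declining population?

R0 = Σ lx·mx = 0 + 2.592 + 0.84 + 0.29 + 0.034 + 0 = 3.756
R0 > 1, so the population is growing.

growing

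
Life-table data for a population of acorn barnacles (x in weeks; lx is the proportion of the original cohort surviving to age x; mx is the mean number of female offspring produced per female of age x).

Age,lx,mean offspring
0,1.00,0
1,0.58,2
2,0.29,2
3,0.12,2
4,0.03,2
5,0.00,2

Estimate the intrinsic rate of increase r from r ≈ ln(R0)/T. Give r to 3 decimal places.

0.443

R0 = Σ lx·mx = 0 + 1.16 + 0.58 + 0.24 + 0.06 + 0 = 2.04
Σ x·lx·mx = 3.28; T = 3.28/2.04 = 1.60784…
r ≈ ln(R0)/T = ln(2.04)/1.60784… = 0.44342… → 0.443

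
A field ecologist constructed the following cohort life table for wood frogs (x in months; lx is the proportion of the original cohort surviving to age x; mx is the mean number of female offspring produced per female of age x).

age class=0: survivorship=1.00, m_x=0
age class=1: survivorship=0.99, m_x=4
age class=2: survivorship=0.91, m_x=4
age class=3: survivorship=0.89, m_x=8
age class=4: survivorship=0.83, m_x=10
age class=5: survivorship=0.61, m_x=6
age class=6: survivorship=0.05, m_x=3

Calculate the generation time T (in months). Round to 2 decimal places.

lx·mx: 0, 3.96, 3.64, 7.12, 8.3, 3.66, 0.15 → R0 = 26.83
x·lx·mx: 0, 3.96, 7.28, 21.36, 33.2, 18.3, 0.9 → Σ = 85
T = 85 / 26.83 = 3.168095… → 3.17

3.17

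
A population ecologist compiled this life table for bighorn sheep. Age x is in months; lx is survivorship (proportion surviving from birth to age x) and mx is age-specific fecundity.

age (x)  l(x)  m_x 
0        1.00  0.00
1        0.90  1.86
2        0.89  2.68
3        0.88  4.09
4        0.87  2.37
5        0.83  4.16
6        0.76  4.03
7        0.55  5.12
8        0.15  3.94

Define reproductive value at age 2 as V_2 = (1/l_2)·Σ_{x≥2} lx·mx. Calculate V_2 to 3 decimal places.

20.190

lx·mx for x ≥ 2: 2.3852, 3.5992, 2.0619, 3.4528, 3.0628, 2.816, 0.591 → sum = 17.9689
V_2 = 17.9689 / l_2 = 17.9689 / 0.89 = 20.189775… → 20.190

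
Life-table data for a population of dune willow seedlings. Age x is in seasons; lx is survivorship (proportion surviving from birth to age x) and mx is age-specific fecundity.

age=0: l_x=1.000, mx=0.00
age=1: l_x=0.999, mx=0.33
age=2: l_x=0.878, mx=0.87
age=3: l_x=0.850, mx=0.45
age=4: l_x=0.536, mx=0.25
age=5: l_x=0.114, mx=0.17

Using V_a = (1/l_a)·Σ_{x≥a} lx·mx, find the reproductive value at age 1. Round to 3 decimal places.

lx·mx for x ≥ 1: 0.32967, 0.76386, 0.3825, 0.134, 0.01938 → sum = 1.62941
V_1 = 1.62941 / l_1 = 1.62941 / 0.999 = 1.631041… → 1.631

1.631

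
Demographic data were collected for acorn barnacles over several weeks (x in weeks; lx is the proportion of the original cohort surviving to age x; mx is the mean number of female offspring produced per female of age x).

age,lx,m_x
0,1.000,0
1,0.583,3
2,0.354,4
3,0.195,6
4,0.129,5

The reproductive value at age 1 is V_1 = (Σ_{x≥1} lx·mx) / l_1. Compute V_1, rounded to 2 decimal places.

lx·mx for x ≥ 1: 1.749, 1.416, 1.17, 0.645 → sum = 4.98
V_1 = 4.98 / l_1 = 4.98 / 0.583 = 8.542024… → 8.54

8.54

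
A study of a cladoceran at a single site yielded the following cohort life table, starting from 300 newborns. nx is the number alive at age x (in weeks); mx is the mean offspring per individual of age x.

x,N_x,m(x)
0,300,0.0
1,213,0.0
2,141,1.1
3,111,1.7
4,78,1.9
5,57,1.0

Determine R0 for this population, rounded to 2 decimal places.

1.83

lx = nx/n0 = nx/300: 1, 0.71, 0.47, 0.37, 0.26, 0.19
lx·mx by age: 0, 0, 0.517, 0.629, 0.494, 0.19
R0 = Σ lx·mx = 1.83 → 1.83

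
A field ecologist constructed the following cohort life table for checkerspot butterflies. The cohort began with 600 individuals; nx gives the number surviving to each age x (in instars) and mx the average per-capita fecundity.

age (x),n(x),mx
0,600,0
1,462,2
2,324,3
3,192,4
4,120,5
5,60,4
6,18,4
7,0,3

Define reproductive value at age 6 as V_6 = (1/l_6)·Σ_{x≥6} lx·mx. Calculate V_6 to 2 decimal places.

lx = nx/n0 = nx/600: 1, 0.77, 0.54, 0.32, 0.2, 0.1, 0.03, 0
lx·mx for x ≥ 6: 0.12, 0 → sum = 0.12
V_6 = 0.12 / l_6 = 0.12 / 0.03 = 4 → 4.00

4.00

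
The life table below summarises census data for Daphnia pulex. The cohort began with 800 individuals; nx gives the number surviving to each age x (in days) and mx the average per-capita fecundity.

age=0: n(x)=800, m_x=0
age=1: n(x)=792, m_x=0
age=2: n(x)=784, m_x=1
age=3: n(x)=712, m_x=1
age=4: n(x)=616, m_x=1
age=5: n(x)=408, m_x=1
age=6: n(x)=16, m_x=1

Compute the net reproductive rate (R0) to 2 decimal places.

lx = nx/n0 = nx/800: 1, 0.99, 0.98, 0.89, 0.77, 0.51, 0.02
lx·mx by age: 0, 0, 0.98, 0.89, 0.77, 0.51, 0.02
R0 = Σ lx·mx = 3.17 → 3.17

3.17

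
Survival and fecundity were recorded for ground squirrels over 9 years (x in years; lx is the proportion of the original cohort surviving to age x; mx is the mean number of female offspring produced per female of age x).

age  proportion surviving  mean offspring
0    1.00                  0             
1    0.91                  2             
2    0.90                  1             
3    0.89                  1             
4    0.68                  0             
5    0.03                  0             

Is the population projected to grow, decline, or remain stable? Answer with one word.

growing

R0 = Σ lx·mx = 0 + 1.82 + 0.9 + 0.89 + 0 + 0 = 3.61
R0 > 1, so the population is growing.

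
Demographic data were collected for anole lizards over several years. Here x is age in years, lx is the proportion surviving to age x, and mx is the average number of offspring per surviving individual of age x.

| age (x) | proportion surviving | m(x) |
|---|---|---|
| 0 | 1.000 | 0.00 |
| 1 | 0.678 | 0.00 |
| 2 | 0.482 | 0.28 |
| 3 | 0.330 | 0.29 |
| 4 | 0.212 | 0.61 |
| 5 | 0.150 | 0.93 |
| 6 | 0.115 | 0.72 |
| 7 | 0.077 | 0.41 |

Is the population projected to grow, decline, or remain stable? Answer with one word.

R0 = Σ lx·mx = 0 + 0 + 0.13496 + 0.0957 + 0.12932 + 0.1395 + 0.0828 + 0.03157 = 0.61385
R0 < 1, so the population is declining.

declining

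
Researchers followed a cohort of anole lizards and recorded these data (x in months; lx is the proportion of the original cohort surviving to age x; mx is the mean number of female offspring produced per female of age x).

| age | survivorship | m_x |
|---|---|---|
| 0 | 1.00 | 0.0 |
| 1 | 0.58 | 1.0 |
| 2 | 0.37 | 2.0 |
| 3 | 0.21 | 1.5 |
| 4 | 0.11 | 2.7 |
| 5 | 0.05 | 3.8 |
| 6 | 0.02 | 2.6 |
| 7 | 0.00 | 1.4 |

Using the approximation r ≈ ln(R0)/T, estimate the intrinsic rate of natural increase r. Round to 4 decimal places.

0.3095

R0 = Σ lx·mx = 0 + 0.58 + 0.74 + 0.315 + 0.297 + 0.19 + 0.052 + 0 = 2.174
Σ x·lx·mx = 5.455; T = 5.455/2.174 = 2.5092…
r ≈ ln(R0)/T = ln(2.174)/2.5092… = 0.309489… → 0.3095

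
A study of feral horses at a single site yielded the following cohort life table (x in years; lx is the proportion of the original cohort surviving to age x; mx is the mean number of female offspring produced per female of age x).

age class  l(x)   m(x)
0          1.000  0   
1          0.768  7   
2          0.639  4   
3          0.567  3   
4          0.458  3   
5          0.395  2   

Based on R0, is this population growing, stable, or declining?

growing

R0 = Σ lx·mx = 0 + 5.376 + 2.556 + 1.701 + 1.374 + 0.79 = 11.797
R0 > 1, so the population is growing.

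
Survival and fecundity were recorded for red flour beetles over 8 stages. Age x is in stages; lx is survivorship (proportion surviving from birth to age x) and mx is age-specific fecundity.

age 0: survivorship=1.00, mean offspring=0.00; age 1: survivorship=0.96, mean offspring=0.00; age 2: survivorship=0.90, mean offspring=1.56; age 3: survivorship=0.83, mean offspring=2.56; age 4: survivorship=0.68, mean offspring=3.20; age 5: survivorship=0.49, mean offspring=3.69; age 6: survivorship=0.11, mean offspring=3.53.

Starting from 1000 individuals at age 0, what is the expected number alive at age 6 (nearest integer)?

Expected survivors = N0 · l_6 = 1000 × 0.11 = 110 → 110

110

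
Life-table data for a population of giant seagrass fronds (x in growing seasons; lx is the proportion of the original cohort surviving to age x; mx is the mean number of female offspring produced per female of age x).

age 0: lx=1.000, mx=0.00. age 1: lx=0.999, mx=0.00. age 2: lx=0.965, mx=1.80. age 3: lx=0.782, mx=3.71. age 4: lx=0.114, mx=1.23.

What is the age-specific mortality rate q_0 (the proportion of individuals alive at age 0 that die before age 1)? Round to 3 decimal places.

0.001

q_0 = (l_0 − l_1) / l_0 = (1 − 0.999) / 1
     = 0.001 / 1 = 0.001 → 0.001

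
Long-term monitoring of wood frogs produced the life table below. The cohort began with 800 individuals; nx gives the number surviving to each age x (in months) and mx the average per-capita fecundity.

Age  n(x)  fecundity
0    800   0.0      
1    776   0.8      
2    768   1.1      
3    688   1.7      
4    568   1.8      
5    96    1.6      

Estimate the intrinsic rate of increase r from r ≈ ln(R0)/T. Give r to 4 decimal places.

lx = nx/n0 = nx/800: 1, 0.97, 0.96, 0.86, 0.71, 0.12
R0 = Σ lx·mx = 0 + 0.776 + 1.056 + 1.462 + 1.278 + 0.192 = 4.764
Σ x·lx·mx = 13.346; T = 13.346/4.764 = 2.80143…
r ≈ ln(R0)/T = ln(4.764)/2.80143… = 0.557247… → 0.5572

0.5572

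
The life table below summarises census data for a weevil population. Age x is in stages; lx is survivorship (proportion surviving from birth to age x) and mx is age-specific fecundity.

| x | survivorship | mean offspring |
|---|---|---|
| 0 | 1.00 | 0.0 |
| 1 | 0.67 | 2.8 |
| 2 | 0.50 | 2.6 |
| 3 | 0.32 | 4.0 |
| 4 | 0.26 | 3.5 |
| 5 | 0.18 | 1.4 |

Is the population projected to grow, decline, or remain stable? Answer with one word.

growing

R0 = Σ lx·mx = 0 + 1.876 + 1.3 + 1.28 + 0.91 + 0.252 = 5.618
R0 > 1, so the population is growing.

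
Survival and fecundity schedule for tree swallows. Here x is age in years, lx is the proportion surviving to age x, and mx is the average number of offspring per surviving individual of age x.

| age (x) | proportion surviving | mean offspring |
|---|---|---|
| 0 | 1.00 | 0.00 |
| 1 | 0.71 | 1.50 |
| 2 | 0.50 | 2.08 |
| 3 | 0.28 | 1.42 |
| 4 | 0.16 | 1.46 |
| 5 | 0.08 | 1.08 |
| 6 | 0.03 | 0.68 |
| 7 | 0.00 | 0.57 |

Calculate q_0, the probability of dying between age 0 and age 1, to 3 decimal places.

0.290

q_0 = (l_0 − l_1) / l_0 = (1 − 0.71) / 1
     = 0.29 / 1 = 0.29 → 0.290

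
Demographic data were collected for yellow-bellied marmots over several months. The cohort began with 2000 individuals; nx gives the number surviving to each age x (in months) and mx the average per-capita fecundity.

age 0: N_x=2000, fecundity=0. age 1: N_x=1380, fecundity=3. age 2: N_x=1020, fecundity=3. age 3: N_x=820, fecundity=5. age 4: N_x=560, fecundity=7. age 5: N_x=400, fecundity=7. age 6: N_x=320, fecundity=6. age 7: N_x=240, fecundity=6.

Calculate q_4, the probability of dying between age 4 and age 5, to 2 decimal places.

lx = nx/n0 = nx/2000: 1, 0.69, 0.51, 0.41, 0.28, 0.2, 0.16, 0.12
q_4 = (l_4 − l_5) / l_4 = (0.28 − 0.2) / 0.28
     = 0.08 / 0.28 = 0.285714… → 0.29

0.29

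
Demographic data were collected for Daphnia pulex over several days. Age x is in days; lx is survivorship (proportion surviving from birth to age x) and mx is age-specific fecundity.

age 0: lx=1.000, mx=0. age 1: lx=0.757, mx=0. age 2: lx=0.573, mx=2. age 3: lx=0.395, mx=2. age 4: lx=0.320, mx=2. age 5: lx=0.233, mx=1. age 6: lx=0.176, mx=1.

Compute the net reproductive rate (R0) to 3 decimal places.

2.985

lx·mx by age: 0, 0, 1.146, 0.79, 0.64, 0.233, 0.176
R0 = Σ lx·mx = 2.985 → 2.985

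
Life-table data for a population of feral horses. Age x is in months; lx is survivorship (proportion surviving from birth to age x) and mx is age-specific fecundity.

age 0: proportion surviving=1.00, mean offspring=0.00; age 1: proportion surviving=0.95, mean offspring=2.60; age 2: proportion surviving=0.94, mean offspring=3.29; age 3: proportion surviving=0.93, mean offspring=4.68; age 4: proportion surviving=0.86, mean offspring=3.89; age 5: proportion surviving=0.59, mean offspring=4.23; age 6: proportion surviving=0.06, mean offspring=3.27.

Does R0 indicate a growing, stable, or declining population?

growing

R0 = Σ lx·mx = 0 + 2.47 + 3.0926 + 4.3524 + 3.3454 + 2.4957 + 0.1962 = 15.9523
R0 > 1, so the population is growing.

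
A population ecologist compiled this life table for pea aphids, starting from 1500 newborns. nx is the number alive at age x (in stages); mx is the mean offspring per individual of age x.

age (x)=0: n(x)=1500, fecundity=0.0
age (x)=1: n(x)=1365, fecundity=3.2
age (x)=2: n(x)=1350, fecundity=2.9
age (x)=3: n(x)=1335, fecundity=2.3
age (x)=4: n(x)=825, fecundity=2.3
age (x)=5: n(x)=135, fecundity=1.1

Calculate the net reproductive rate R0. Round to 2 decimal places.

8.93

lx = nx/n0 = nx/1500: 1, 0.91, 0.9, 0.89, 0.55, 0.09
lx·mx by age: 0, 2.912, 2.61, 2.047, 1.265, 0.099
R0 = Σ lx·mx = 8.933 → 8.93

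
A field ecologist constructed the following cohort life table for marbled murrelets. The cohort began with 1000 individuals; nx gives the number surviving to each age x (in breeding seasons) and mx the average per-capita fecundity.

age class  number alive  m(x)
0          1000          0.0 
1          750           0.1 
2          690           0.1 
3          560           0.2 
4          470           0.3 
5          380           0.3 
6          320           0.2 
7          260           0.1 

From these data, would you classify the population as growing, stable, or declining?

lx = nx/n0 = nx/1000: 1, 0.75, 0.69, 0.56, 0.47, 0.38, 0.32, 0.26
R0 = Σ lx·mx = 0 + 0.075 + 0.069 + 0.112 + 0.141 + 0.114 + 0.064 + 0.026 = 0.601
R0 < 1, so the population is declining.

declining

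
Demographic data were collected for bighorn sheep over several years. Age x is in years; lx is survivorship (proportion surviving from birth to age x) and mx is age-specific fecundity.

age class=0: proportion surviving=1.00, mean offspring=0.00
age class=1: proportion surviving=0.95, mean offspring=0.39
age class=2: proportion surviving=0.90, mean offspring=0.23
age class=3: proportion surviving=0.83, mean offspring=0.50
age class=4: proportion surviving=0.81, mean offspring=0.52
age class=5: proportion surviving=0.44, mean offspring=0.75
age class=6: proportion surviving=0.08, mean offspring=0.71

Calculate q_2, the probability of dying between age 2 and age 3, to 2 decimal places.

q_2 = (l_2 − l_3) / l_2 = (0.9 − 0.83) / 0.9
     = 0.07 / 0.9 = 0.077778… → 0.08

0.08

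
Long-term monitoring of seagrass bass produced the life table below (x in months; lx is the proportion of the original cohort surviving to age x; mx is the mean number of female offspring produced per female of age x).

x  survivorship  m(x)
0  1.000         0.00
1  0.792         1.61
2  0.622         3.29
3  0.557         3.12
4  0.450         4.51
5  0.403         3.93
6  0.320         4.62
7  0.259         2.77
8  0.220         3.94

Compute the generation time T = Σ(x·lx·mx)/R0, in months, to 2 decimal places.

4.04

lx·mx: 0, 1.27512, 2.04638, 1.73784, 2.0295, 1.58379, 1.4784, 0.71743, 0.8668 → R0 = 11.73526
x·lx·mx: 0, 1.27512, 4.09276, 5.21352, 8.118, 7.91895, 8.8704, 5.02201, 6.9344 → Σ = 47.44516
T = 47.44516 / 11.73526 = 4.042958… → 4.04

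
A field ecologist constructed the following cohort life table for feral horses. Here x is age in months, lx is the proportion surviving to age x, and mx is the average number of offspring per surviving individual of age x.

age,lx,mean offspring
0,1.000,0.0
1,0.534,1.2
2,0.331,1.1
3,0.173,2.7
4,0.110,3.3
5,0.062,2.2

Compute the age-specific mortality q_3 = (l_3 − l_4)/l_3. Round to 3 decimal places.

q_3 = (l_3 − l_4) / l_3 = (0.173 − 0.11) / 0.173
     = 0.063 / 0.173 = 0.364162… → 0.364

0.364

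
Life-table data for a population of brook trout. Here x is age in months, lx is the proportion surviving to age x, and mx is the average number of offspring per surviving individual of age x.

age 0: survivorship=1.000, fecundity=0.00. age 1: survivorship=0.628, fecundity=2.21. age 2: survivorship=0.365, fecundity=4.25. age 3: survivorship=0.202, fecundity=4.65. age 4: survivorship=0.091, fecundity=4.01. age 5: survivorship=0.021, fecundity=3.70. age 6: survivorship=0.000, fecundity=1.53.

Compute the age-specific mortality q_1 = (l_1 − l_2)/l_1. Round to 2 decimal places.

0.42

q_1 = (l_1 − l_2) / l_1 = (0.628 − 0.365) / 0.628
     = 0.263 / 0.628 = 0.41879… → 0.42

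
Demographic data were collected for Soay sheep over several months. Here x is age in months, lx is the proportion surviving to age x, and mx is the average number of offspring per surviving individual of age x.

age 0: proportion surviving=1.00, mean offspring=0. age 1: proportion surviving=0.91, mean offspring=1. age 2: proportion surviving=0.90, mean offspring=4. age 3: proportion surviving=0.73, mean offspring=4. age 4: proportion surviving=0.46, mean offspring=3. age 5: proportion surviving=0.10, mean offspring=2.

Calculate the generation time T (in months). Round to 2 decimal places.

2.60

lx·mx: 0, 0.91, 3.6, 2.92, 1.38, 0.2 → R0 = 9.01
x·lx·mx: 0, 0.91, 7.2, 8.76, 5.52, 1 → Σ = 23.39
T = 23.39 / 9.01 = 2.596004… → 2.60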